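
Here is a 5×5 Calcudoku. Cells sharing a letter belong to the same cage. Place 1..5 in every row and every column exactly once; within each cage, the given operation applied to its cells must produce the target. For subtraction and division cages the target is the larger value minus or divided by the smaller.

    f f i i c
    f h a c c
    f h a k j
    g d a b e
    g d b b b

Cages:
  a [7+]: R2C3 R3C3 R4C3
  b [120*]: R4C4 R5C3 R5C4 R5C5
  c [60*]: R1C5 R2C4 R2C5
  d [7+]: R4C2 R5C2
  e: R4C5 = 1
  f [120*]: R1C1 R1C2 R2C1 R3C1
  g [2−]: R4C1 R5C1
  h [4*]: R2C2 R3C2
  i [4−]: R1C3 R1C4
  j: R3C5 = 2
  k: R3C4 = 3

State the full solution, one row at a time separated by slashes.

Cage k is given, which forces R3C4 = 3.
Cage j is given, which forces R3C5 = 2.
Cage e is a single given cell, leaving R4C5 = 1.
The only place for 5 in row 3 is R3C1.
The only place for 1 in row 5 is R5C1.
Cage g needs two cells with difference 2, leaving R4C1 = 3.
Cage f needs product 120, so R1C2 = 3.
The 3 cells of cage c must have product 60, which forces R2C5 = 3.
Cage b has product 120, leaving R5C3 = 3.
Row 1 needs a 2, and only R1C1 is open for it.
Column 1 already has 2, leaving R2C1 = 4.
Row 2 now contains 4, which forces R2C2 = 1.
Row 2 now contains 1, which forces R2C3 = 2.
Row 2 now contains 4, leaving R2C4 = 5.
Column 2 already has 1, so R3C2 = 4.
Row 3 already has 4; hence R3C3 = 1.
Column 3 now contains 2, which forces R4C3 = 4.
Row 4 now contains 4, leaving R4C4 = 2.
Column 4 now contains 2, so R5C4 = 4.
Row 5 already has 4; hence R5C5 = 5.
Column 3 already has 1, leaving R1C3 = 5.
Column 4 now contains 5, so R1C4 = 1.
Column 5 now contains 5; hence R1C5 = 4.
2 is placed in row 4, which forces R4C2 = 5.
Row 5 already has 5, which forces R5C2 = 2.

2 3 5 1 4 / 4 1 2 5 3 / 5 4 1 3 2 / 3 5 4 2 1 / 1 2 3 4 5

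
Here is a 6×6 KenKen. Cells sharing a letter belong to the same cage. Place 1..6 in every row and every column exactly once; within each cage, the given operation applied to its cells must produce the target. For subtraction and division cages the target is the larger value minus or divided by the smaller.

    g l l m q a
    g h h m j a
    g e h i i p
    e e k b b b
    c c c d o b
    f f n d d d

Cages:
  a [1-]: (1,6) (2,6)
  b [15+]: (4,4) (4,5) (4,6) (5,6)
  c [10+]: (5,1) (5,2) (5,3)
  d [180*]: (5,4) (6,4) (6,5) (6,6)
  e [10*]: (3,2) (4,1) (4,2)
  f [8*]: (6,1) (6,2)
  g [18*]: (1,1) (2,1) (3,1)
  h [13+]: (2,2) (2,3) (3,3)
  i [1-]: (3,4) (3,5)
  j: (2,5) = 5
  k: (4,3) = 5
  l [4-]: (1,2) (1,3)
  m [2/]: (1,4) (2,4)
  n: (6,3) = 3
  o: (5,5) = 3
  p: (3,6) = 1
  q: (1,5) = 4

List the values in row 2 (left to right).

1 3 6 2 5 4

Q is a freebie; hence (1,5) = 4.
J is a freebie, so (2,5) = 5.
Cage p is given, leaving (3,6) = 1.
K is a freebie, which forces (4,3) = 5.
Cage o is given, so (5,5) = 3.
N is a freebie, which forces (6,3) = 3.
The 3 cells of cage e must have product 10, which forces (3,2) = 5.
5 is placed in row 3; hence (3,4) = 3.
The 4 cells of cage d must have product 180, leaving (5,4) = 6.
Row 3 now contains 3, so (3,1) = 6.
Row 3 now contains 6, leaving (3,3) = 4.
The two cells of cage i must have difference 1, so (3,5) = 2.
Cage c needs sum 10; hence (5,1) = 5.
Column 3 now contains 4; hence (5,3) = 1.
Cage h has sum 13, which forces (2,2) = 3.
Column 3 already has 1, so (2,3) = 6.
1 is placed in row 5, leaving (5,2) = 4.
Row 5 now contains 4, so (5,6) = 2.
Column 2 already has 4; hence (6,2) = 2.
Cage g has product 18; hence (1,1) = 3.
Column 2 now contains 2, so (1,2) = 6.
Column 3 now contains 6, so (1,3) = 2.
2 is placed in row 1, which forces (1,4) = 1.
Row 1 already has 3, which forces (1,6) = 5.
Row 2 now contains 3; hence (2,1) = 1.
Column 6 already has 2; hence (2,6) = 4.
Cage e needs product 10; hence (4,1) = 2.
Column 2 now contains 2, which forces (4,2) = 1.
The 4 cells of cage b must have sum 15, so (4,4) = 4.
Cage b has sum 15, so (4,5) = 6.
Cage b needs sum 15; hence (4,6) = 3.
Row 6 now contains 2, leaving (6,1) = 4.
1 is placed in column 4, so (6,4) = 5.
Column 5 already has 6, which forces (6,5) = 1.
5 is placed in column 6, which forces (6,6) = 6.
Row 2 already has 4, which forces (2,4) = 2.
Filled in: 3 6 2 1 4 5 / 1 3 6 2 5 4 / 6 5 4 3 2 1 / 2 1 5 4 6 3 / 5 4 1 6 3 2 / 4 2 3 5 1 6.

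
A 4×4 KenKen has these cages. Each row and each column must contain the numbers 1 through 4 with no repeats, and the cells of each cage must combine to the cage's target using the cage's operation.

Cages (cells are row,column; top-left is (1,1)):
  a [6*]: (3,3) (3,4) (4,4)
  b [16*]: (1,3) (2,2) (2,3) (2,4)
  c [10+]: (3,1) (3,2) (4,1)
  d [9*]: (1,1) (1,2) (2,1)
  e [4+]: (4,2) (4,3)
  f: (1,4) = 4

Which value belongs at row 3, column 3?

1

Cage d needs product 9, which forces (1,1) = 1.
The 3 cells of cage d must have product 9, which forces (1,2) = 3.
The 4 cells of cage b must have product 16, leaving (1,3) = 2.
F is a freebie, leaving (1,4) = 4.
The 3 cells of cage d must have product 9, so (2,1) = 3.
3 is placed in column 2, which forces (3,2) = 4.
3 is placed in column 1; hence (4,1) = 4.
3 is placed in column 2, leaving (4,2) = 1.
Row 4 now contains 1, so (4,3) = 3.
Row 4 already has 3, leaving (4,4) = 2.
Column 2 now contains 1, leaving (2,2) = 2.
The 4 cells of cage b must have product 16; hence (2,3) = 4.
2 is placed in column 4, which forces (2,4) = 1.
Row 3 already has 4, leaving (3,1) = 2.
3 is placed in column 3, leaving (3,3) = 1.
The 3 cells of cage a must have product 6, so (3,4) = 3.
Completed grid: 1 3 2 4 / 3 2 4 1 / 2 4 1 3 / 4 1 3 2.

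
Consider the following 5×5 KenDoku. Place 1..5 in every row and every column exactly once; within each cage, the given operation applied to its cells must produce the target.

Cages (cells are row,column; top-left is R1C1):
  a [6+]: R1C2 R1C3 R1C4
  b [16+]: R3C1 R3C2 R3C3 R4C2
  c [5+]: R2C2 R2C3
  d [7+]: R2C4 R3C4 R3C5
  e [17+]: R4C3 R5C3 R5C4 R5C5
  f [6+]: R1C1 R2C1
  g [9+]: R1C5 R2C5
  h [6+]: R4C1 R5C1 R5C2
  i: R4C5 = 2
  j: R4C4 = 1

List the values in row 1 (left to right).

5 2 1 3 4

Cage e needs sum 17, so R4C3 = 5.
J is a freebie, leaving R4C4 = 1.
Cage i is given, leaving R4C5 = 2.
Cage d has sum 7; hence R3C5 = 1.
Row 4 now contains 2, so R4C1 = 3.
Row 4 now contains 5, so R4C2 = 4.
Row 3 needs a 2, and only R3C4 is open for it.
Column 4 already has 2; hence R1C4 = 3.
Column 4 already has 2, so R2C4 = 4.
4 is placed in row 2, so R2C5 = 5.
Column 4 now contains 4, which forces R5C4 = 5.
5 is placed in column 5, leaving R1C5 = 4.
Column 5 already has 4, which forces R5C5 = 3.
Row 1 now contains 4, so R1C1 = 5.
Cage f's pair has sum 6, so R2C1 = 1.
Column 1 already has 5; hence R3C1 = 4.
4 is placed in row 3, which forces R3C3 = 3.
1 is placed in column 1, which forces R5C1 = 2.
Row 5 already has 2, leaving R5C2 = 1.
Row 5 already has 3; hence R5C3 = 4.
Column 2 now contains 1, leaving R1C2 = 2.
The 3 cells of cage a must have sum 6; hence R1C3 = 1.
Cage c's pair has sum 5, leaving R2C2 = 3.
Column 3 now contains 3; hence R2C3 = 2.
3 is placed in row 3, so R3C2 = 5.
The full grid is 5 2 1 3 4 / 1 3 2 4 5 / 4 5 3 2 1 / 3 4 5 1 2 / 2 1 4 5 3.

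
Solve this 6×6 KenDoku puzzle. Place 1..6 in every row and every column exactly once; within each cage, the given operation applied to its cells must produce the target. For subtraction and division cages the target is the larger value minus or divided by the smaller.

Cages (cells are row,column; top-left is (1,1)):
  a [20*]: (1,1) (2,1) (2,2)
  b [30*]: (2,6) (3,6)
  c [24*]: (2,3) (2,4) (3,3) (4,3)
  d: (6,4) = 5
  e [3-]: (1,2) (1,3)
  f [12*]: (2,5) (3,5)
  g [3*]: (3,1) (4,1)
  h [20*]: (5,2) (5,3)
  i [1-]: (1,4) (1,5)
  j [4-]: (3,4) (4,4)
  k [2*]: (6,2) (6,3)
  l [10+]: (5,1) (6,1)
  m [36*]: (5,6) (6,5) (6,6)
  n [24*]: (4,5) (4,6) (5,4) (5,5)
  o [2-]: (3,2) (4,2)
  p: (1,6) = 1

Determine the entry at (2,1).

P is a freebie, so (1,6) = 1.
D is a freebie, which forces (6,4) = 5.
Row 4 needs a 5, and only (4,2) is open for it.
Cage o's pair has difference 2, which forces (3,2) = 3.
5 is placed in column 2, leaving (5,2) = 4.
Cage h's pair has product 20, so (5,3) = 5.
Cage e's pair has difference 3, which forces (1,2) = 6.
The two cells of cage e must have difference 3, so (1,3) = 3.
Row 3 now contains 3, so (3,1) = 1.
The two cells of cage g must have product 3, so (4,1) = 3.
Row 5 now contains 4, so (5,1) = 6.
The two cells of cage l must have sum 10, so (6,1) = 4.
Cage a needs product 20, leaving (1,1) = 2.
Cage i's pair has difference 1, leaving (1,4) = 4.
Cage i needs two cells with difference 1, so (1,5) = 5.
Column 1 already has 4, so (2,1) = 5.
Cage a has product 20, which forces (2,2) = 2.
5 is placed in row 2, leaving (2,6) = 6.
6 is placed in column 6, so (3,6) = 5.
2 is placed in column 2; hence (6,2) = 1.
Row 6 now contains 1, so (6,3) = 2.
Row 6 already has 2, so (6,6) = 3.
Cage c needs product 24, which forces (2,3) = 4.
Cage c has product 24, leaving (2,4) = 1.
Row 2 already has 6, so (2,5) = 3.
Cage c has product 24; hence (3,3) = 6.
Row 3 already has 6; hence (3,4) = 2.
The two cells of cage f must have product 12, so (3,5) = 4.
The 4 cells of cage c must have product 24, so (4,3) = 1.
Column 4 now contains 2, leaving (4,4) = 6.
6 is placed in row 4, which forces (4,5) = 2.
Row 4 now contains 2; hence (4,6) = 4.
Column 4 now contains 2; hence (5,4) = 3.
Column 5 now contains 2, so (5,5) = 1.
Column 6 already has 3, which forces (5,6) = 2.
Row 6 already has 3, so (6,5) = 6.
Completed grid: 2 6 3 4 5 1 / 5 2 4 1 3 6 / 1 3 6 2 4 5 / 3 5 1 6 2 4 / 6 4 5 3 1 2 / 4 1 2 5 6 3.

5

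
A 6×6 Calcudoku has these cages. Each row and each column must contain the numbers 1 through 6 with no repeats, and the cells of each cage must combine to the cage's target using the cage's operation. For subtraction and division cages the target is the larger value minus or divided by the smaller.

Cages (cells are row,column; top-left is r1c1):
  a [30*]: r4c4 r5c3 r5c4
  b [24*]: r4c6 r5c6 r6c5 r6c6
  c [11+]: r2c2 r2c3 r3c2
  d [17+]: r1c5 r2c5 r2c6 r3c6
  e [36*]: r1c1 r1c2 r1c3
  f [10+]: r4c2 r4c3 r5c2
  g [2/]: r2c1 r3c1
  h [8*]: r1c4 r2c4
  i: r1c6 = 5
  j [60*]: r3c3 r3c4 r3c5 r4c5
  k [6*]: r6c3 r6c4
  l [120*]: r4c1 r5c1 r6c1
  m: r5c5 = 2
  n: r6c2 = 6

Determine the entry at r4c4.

6

Cage i is given, which forces r1c6 = 5.
Cage m is given, so r5c5 = 2.
N is a freebie, which forces r6c2 = 6.
In row 1, 1 can only go at r1c5, so r1c5 = 1.
The 4 cells of cage d must have sum 17, which forces r2c5 = 6.
Cage d needs sum 17, so r2c6 = 4.
Cage d needs sum 17, so r3c6 = 6.
Cage h needs two cells with product 8, leaving r1c4 = 4.
Row 2 already has 4, leaving r2c4 = 2.
Column 4 now contains 2, so r6c4 = 3.
Cage b has product 24, leaving r6c5 = 4.
Row 2 already has 2, which forces r2c1 = 1.
Row 2 already has 1, leaving r2c2 = 5.
5 is placed in row 2, leaving r2c3 = 3.
The two cells of cage g must have quotient 2, which forces r3c1 = 2.
5 is placed in column 2, so r3c2 = 3.
Cage j has product 60, which forces r3c3 = 4.
The 4 cells of cage j must have product 60, which forces r3c4 = 1.
Row 3 already has 3; hence r3c5 = 5.
Column 5 now contains 5, which forces r4c5 = 3.
4 is placed in row 6, leaving r6c1 = 5.
Row 6 now contains 3, so r6c3 = 2.
2 is placed in row 6, so r6c6 = 1.
Cage e has product 36, so r1c1 = 3.
Column 2 already has 3, so r1c2 = 2.
Column 3 already has 2, leaving r1c3 = 6.
Cage f has sum 10, which forces r4c3 = 5.
5 is placed in row 4; hence r4c4 = 6.
Column 6 already has 1; hence r4c6 = 2.
Cage a needs product 30, leaving r5c3 = 1.
6 is placed in column 4, which forces r5c4 = 5.
Column 6 already has 1, so r5c6 = 3.
6 is placed in row 4, so r4c1 = 4.
The 3 cells of cage f must have sum 10, which forces r4c2 = 1.
The 3 cells of cage l must have product 120, so r5c1 = 6.
1 is placed in row 5, which forces r5c2 = 4.
The full grid is 3 2 6 4 1 5 / 1 5 3 2 6 4 / 2 3 4 1 5 6 / 4 1 5 6 3 2 / 6 4 1 5 2 3 / 5 6 2 3 4 1.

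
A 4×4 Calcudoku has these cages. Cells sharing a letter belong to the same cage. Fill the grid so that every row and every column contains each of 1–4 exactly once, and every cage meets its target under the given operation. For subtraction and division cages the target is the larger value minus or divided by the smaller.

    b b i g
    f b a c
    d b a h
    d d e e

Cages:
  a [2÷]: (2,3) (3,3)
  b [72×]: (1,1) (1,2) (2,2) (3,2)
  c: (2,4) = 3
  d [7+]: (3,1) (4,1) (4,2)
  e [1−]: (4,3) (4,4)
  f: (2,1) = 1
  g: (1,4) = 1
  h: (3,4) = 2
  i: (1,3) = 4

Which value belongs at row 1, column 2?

2

The 4 cells of cage b must have product 72, so (1,1) = 3.
I is a freebie, which forces (1,3) = 4.
G is a freebie; hence (1,4) = 1.
Cage f is a single given cell; hence (2,1) = 1.
1 is placed in row 2, so (2,3) = 2.
Cage c is a single given cell; hence (2,4) = 3.
Column 3 already has 2, leaving (3,3) = 1.
Cage h is given; hence (3,4) = 2.
1 is placed in column 3; hence (4,3) = 3.
Column 4 now contains 2, leaving (4,4) = 4.
Row 1 now contains 4, so (1,2) = 2.
3 is placed in row 2; hence (2,2) = 4.
Row 3 already has 2, leaving (3,1) = 4.
Cage b has product 72, leaving (3,2) = 3.
Row 4 now contains 4, so (4,1) = 2.
Cage d needs sum 7, which forces (4,2) = 1.
Filled in: 3 2 4 1 / 1 4 2 3 / 4 3 1 2 / 2 1 3 4.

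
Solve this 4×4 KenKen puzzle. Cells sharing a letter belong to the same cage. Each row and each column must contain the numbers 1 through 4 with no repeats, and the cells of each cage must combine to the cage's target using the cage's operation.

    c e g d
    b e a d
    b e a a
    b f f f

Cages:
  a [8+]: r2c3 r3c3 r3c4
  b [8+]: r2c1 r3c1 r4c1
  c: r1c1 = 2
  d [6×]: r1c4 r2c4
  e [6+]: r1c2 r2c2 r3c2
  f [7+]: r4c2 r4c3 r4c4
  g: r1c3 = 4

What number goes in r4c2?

Cage c is given, so r1c1 = 2.
Cage g is a single given cell, leaving r1c3 = 4.
Row 1 already has 2; hence r1c4 = 3.
Column 4 now contains 3; hence r2c4 = 2.
Row 1 already has 3, which forces r1c2 = 1.
The 3 cells of cage e must have sum 6, so r2c2 = 3.
Row 2 already has 3; hence r2c3 = 1.
Cage e has sum 6; hence r3c2 = 2.
Column 3 now contains 1; hence r3c3 = 3.
Cage a has sum 8, which forces r3c4 = 4.
2 is placed in column 2, leaving r4c2 = 4.
Column 3 now contains 1, leaving r4c3 = 2.
Column 4 now contains 4, so r4c4 = 1.
1 is placed in row 2, leaving r2c1 = 4.
Row 3 now contains 4; hence r3c1 = 1.
Row 4 now contains 1, so r4c1 = 3.
Filled in: 2 1 4 3 / 4 3 1 2 / 1 2 3 4 / 3 4 2 1.

4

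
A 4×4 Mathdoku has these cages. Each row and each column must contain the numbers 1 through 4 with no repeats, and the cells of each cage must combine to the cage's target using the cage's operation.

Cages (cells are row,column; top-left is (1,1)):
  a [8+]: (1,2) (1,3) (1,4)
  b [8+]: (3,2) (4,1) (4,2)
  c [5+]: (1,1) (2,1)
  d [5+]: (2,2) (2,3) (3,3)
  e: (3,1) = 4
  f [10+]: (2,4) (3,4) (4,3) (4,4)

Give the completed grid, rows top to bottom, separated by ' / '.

2 1 4 3 / 3 2 1 4 / 4 3 2 1 / 1 4 3 2

Cage e is given; hence (3,1) = 4.
In row 1, 2 can only go at (1,1), so (1,1) = 2.
2 is placed in column 1, so (2,1) = 3.
3 is placed in row 2, which forces (2,3) = 1.
1 is placed in column 3, which forces (3,3) = 2.
Column 1 now contains 3, leaving (4,1) = 1.
Row 2 now contains 1, leaving (2,2) = 2.
Row 2 now contains 2, which forces (2,4) = 4.
Cage b needs sum 8, leaving (3,2) = 3.
Cage f needs sum 10; hence (3,4) = 1.
The 3 cells of cage b must have sum 8, so (4,2) = 4.
4 is placed in row 4, so (4,3) = 3.
Row 4 now contains 3, which forces (4,4) = 2.
Column 2 already has 4; hence (1,2) = 1.
Column 3 already has 3, so (1,3) = 4.
Column 4 already has 1, which forces (1,4) = 3.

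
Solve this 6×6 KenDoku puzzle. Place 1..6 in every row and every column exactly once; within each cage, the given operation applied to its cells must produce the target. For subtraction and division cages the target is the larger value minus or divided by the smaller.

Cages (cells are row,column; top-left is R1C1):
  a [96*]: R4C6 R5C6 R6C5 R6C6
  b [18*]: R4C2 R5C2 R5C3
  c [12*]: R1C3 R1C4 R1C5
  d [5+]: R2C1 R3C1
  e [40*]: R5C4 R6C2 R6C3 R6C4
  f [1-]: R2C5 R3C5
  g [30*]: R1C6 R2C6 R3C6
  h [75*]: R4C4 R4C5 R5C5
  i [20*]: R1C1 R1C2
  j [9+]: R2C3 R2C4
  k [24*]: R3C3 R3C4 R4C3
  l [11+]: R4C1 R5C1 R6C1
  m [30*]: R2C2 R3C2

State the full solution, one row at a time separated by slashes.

5 4 1 2 6 3 / 4 5 3 6 1 2 / 1 6 4 3 2 5 / 6 1 2 5 3 4 / 2 3 6 4 5 1 / 3 2 5 1 4 6

Cage h has product 75, so R4C4 = 5.
Cage h has product 75, leaving R4C5 = 3.
Cage h has product 75, which forces R5C5 = 5.
In column 2, 2 can only go at R6C2, so R6C2 = 2.
The 4 cells of cage e must have product 40, so R6C3 = 5.
Row 6 now contains 2, so R6C5 = 4.
Cage e has product 40; hence R5C4 = 4.
Row 6 already has 4; hence R6C4 = 1.
The 4 cells of cage a must have product 96, leaving R4C6 = 4.
In row 2, 4 can only go at R2C1, so R2C1 = 4.
Column 1 already has 4; hence R1C1 = 5.
The two cells of cage i must have product 20, leaving R1C2 = 4.
Cage d's pair has sum 5, so R3C1 = 1.
Row 3 now contains 1; hence R3C5 = 2.
2 is placed in column 5, which forces R2C5 = 1.
Cage k needs product 24, leaving R3C3 = 4.
The 3 cells of cage c must have product 12, which forces R1C3 = 1.
Cage c has product 12; hence R1C4 = 2.
Column 5 now contains 1, which forces R1C5 = 6.
Row 1 already has 2; hence R1C6 = 3.
1 is placed in column 3, so R4C3 = 2.
Column 6 now contains 3, which forces R6C6 = 6.
Cage g needs product 30, which forces R2C6 = 2.
Cage k needs product 24, leaving R3C4 = 3.
Column 6 now contains 6; hence R3C6 = 5.
2 is placed in row 4, so R4C1 = 6.
Row 4 now contains 6; hence R4C2 = 1.
Cage l needs sum 11, so R5C1 = 2.
Cage a needs product 96; hence R5C6 = 1.
Row 6 now contains 6, so R6C1 = 3.
Cage m's pair has product 30, which forces R2C2 = 5.
The two cells of cage j must have sum 9; hence R2C3 = 3.
Column 4 already has 3, which forces R2C4 = 6.
5 is placed in row 3, leaving R3C2 = 6.
6 is placed in column 2, leaving R5C2 = 3.
Column 3 now contains 3, leaving R5C3 = 6.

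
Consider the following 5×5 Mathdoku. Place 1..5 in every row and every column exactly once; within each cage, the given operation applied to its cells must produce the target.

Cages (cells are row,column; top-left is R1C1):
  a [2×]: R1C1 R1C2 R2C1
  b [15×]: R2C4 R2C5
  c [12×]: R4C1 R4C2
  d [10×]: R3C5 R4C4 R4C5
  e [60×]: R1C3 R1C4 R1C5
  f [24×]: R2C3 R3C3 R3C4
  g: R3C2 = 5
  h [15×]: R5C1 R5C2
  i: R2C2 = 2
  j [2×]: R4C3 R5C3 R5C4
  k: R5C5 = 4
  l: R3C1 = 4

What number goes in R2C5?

Cage a needs product 2, which forces R1C1 = 2.
Cage a has product 2, leaving R1C2 = 1.
Cage a needs product 2, leaving R2C1 = 1.
Cage i is given; hence R2C2 = 2.
Cage l is a single given cell, so R3C1 = 4.
G is a freebie, which forces R3C2 = 5.
Column 1 now contains 4, so R4C1 = 3.
3 is placed in row 4, leaving R4C2 = 4.
Cage j needs product 2, so R4C3 = 1.
3 is placed in column 1, which forces R5C1 = 5.
Column 2 already has 5, leaving R5C2 = 3.
Cage j needs product 2, leaving R5C3 = 2.
Cage j has product 2, which forces R5C4 = 1.
K is a freebie; hence R5C5 = 4.
The 3 cells of cage f must have product 24, which forces R2C3 = 4.
Column 3 already has 2, which forces R3C3 = 3.
Cage f has product 24, which forces R3C4 = 2.
Cage d has product 10; hence R3C5 = 1.
Column 4 now contains 2, which forces R4C4 = 5.
Row 4 already has 5, leaving R4C5 = 2.
3 is placed in column 3; hence R1C3 = 5.
Cage e needs product 60, leaving R1C4 = 4.
Cage e needs product 60, leaving R1C5 = 3.
5 is placed in column 4, which forces R2C4 = 3.
The two cells of cage b must have product 15; hence R2C5 = 5.
The full grid is 2 1 5 4 3 / 1 2 4 3 5 / 4 5 3 2 1 / 3 4 1 5 2 / 5 3 2 1 4.

5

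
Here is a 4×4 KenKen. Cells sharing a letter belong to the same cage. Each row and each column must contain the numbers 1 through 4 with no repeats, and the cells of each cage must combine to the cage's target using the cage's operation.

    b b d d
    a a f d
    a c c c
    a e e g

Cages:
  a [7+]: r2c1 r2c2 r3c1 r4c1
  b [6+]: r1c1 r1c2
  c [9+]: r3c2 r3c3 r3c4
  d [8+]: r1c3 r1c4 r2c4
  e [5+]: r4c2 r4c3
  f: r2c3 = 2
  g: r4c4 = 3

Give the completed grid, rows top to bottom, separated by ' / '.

Cage a has sum 7, which forces r2c2 = 1.
F is a freebie, which forces r2c3 = 2.
Cage g is given; hence r4c4 = 3.
The 3 cells of cage d must have sum 8, which forces r1c3 = 3.
The 3 cells of cage d must have sum 8; hence r1c4 = 1.
Row 2 already has 2, which forces r2c1 = 3.
Column 4 now contains 3, leaving r2c4 = 4.
Column 3 already has 3, leaving r3c3 = 4.
Column 4 now contains 4, so r3c4 = 2.
Cage e's pair has sum 5; hence r4c2 = 4.
Cage e's pair has sum 5, which forces r4c3 = 1.
Cage b's pair has sum 6, leaving r1c1 = 4.
4 is placed in column 2, so r1c2 = 2.
Row 3 now contains 2, leaving r3c1 = 1.
Row 3 now contains 2; hence r3c2 = 3.
1 is placed in row 4, leaving r4c1 = 2.

4 2 3 1 / 3 1 2 4 / 1 3 4 2 / 2 4 1 3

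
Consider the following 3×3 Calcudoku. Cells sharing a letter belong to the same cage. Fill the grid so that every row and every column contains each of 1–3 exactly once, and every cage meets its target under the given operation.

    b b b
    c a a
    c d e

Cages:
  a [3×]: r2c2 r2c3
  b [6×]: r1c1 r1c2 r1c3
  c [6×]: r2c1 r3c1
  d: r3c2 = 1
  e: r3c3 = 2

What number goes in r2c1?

Cage d is a single given cell; hence r3c2 = 1.
Cage e is given; hence r3c3 = 2.
Cage c needs two cells with product 6, which forces r2c1 = 2.
1 is placed in column 2; hence r2c2 = 3.
Cage a needs two cells with product 3, leaving r2c3 = 1.
Row 3 already has 2, which forces r3c1 = 3.
Column 1 already has 3, so r1c1 = 1.
3 is placed in column 2, so r1c2 = 2.
Column 3 already has 1, so r1c3 = 3.
Completed grid: 1 2 3 / 2 3 1 / 3 1 2.

2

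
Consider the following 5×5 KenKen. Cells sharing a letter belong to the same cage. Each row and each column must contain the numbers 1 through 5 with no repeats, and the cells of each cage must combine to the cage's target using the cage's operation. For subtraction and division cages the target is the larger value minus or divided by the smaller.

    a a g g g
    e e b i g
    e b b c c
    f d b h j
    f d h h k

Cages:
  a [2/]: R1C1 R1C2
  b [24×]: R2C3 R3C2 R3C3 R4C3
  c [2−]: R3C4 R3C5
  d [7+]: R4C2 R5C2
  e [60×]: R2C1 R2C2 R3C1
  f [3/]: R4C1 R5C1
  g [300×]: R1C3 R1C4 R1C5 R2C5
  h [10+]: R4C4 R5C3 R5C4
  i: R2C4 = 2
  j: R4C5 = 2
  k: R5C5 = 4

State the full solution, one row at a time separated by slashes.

2 1 4 5 3 / 4 3 1 2 5 / 5 4 2 3 1 / 1 5 3 4 2 / 3 2 5 1 4

Cage i is a single given cell; hence R2C4 = 2.
Cage g needs product 300, so R2C5 = 5.
Cage j is given, so R4C5 = 2.
K is a freebie, so R5C5 = 4.
Column 5 already has 4, which forces R1C5 = 3.
Cage e needs product 60, leaving R3C1 = 5.
3 is placed in column 5; hence R3C5 = 1.
1 is placed in row 3, which forces R3C4 = 3.
The 3 cells of cage h must have sum 10, which forces R4C4 = 4.
Cage g needs product 300, so R1C3 = 4.
4 is placed in column 4, leaving R1C4 = 5.
Column 3 already has 4, so R3C3 = 2.
Row 4 already has 4, leaving R4C2 = 5.
The two cells of cage d must have sum 7, which forces R5C2 = 2.
Column 4 already has 5, which forces R5C4 = 1.
The two cells of cage a must have quotient 2, leaving R1C1 = 2.
2 is placed in column 2; hence R1C2 = 1.
Row 3 now contains 2, which forces R3C2 = 4.
The two cells of cage f must have quotient 3, leaving R4C1 = 1.
Row 4 already has 1, which forces R4C3 = 3.
Row 5 already has 1, which forces R5C1 = 3.
Row 5 already has 1; hence R5C3 = 5.
3 is placed in column 1, leaving R2C1 = 4.
Column 2 already has 4, leaving R2C2 = 3.
Column 3 already has 3, leaving R2C3 = 1.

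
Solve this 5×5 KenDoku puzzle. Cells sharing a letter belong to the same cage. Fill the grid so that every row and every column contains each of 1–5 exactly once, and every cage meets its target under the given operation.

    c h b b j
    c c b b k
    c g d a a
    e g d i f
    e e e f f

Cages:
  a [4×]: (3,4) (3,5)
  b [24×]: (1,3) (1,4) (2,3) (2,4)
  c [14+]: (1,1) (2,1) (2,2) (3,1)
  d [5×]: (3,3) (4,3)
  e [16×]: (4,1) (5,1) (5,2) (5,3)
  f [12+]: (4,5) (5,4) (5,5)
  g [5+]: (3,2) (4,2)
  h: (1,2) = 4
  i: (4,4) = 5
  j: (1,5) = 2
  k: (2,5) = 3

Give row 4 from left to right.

H is a freebie, leaving (1,2) = 4.
J is a freebie, so (1,5) = 2.
Cage k is given, leaving (2,5) = 3.
Cage e needs product 16, which forces (4,1) = 2.
Cage i is given, so (4,4) = 5.
5 is placed in row 4, which forces (4,5) = 4.
Column 5 now contains 4, so (5,5) = 5.
Cage g needs two cells with sum 5, leaving (3,2) = 2.
Cage d's pair has product 5; hence (3,3) = 5.
Cage a needs two cells with product 4, so (3,4) = 4.
Column 5 now contains 4, leaving (3,5) = 1.
Cage g's pair has sum 5, so (4,2) = 3.
5 is placed in row 4, leaving (4,3) = 1.
2 is placed in column 2, so (5,2) = 1.
Cage f has sum 12, which forces (5,4) = 3.
Cage c has sum 14, so (1,1) = 5.
Column 3 now contains 1, which forces (1,3) = 3.
Column 4 already has 3, so (1,4) = 1.
The 4 cells of cage c must have sum 14, which forces (2,1) = 1.
2 is placed in column 2, which forces (2,2) = 5.
Cage b needs product 24, leaving (2,3) = 4.
4 is placed in column 4, leaving (2,4) = 2.
Row 3 already has 4, so (3,1) = 3.
Row 5 already has 1, so (5,1) = 4.
The 4 cells of cage e must have product 16, which forces (5,3) = 2.
The full grid is 5 4 3 1 2 / 1 5 4 2 3 / 3 2 5 4 1 / 2 3 1 5 4 / 4 1 2 3 5.

2 3 1 5 4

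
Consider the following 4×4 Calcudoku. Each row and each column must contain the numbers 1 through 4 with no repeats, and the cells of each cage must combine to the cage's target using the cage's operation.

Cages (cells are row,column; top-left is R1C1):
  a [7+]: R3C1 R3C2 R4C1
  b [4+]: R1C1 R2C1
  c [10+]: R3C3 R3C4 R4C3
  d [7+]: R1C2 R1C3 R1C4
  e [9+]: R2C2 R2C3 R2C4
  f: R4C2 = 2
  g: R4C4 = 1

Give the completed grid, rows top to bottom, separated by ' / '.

3 4 1 2 / 1 3 2 4 / 2 1 4 3 / 4 2 3 1

Cage f is given; hence R4C2 = 2.
G is a freebie, which forces R4C4 = 1.
In row 1, 3 can only go at R1C1, so R1C1 = 3.
Column 1 already has 3, which forces R2C1 = 1.
Cage a needs sum 7, so R3C1 = 2.
The 3 cells of cage a must have sum 7, so R3C2 = 1.
2 is placed in row 3; hence R3C3 = 4.
Row 3 already has 4, leaving R3C4 = 3.
Column 1 already has 3, so R4C1 = 4.
4 is placed in column 3, so R4C3 = 3.
Column 2 now contains 1, which forces R1C2 = 4.
Cage d has sum 7, which forces R1C3 = 1.
Cage d has sum 7, so R1C4 = 2.
Cage e has sum 9, so R2C2 = 3.
Column 3 now contains 3, so R2C3 = 2.
Cage e needs sum 9, which forces R2C4 = 4.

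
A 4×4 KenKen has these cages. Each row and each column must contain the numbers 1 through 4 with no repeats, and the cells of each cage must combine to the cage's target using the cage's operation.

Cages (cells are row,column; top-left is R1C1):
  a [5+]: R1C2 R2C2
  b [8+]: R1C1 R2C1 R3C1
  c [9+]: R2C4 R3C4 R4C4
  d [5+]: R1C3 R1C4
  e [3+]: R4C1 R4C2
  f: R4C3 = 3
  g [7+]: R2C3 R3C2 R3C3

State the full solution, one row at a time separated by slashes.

Cage f is given, so R4C3 = 3.
Row 4 needs a 4, and only R4C4 is open for it.
In column 1, 2 can only go at R4C1, so R4C1 = 2.
Row 4 now contains 2, so R4C2 = 1.
Column 2 needs a 4, and only R3C2 is open for it.
Row 2 needs a 4, and only R2C1 is open for it.
Row 1 needs a 4, and only R1C3 is open for it.
The two cells of cage d must have sum 5, leaving R1C4 = 1.
Row 1 already has 1, so R1C1 = 3.
Row 1 now contains 3, which forces R1C2 = 2.
Column 2 now contains 2, so R2C2 = 3.
Row 2 already has 3, which forces R2C4 = 2.
The 3 cells of cage b must have sum 8, leaving R3C1 = 1.
1 is placed in row 3, which forces R3C3 = 2.
Column 4 now contains 2, leaving R3C4 = 3.
Row 2 now contains 2; hence R2C3 = 1.

3 2 4 1 / 4 3 1 2 / 1 4 2 3 / 2 1 3 4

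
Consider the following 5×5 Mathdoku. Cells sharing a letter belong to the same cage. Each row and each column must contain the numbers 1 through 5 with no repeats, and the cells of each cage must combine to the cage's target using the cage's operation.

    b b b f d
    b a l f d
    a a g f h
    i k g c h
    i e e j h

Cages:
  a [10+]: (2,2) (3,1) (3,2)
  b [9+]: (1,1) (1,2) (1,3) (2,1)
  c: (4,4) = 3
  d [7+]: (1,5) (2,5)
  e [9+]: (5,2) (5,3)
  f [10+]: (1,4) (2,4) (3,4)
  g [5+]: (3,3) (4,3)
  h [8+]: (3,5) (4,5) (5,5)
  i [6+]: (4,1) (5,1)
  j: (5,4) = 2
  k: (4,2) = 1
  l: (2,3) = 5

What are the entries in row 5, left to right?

1 5 4 2 3

L is a freebie, so (2,3) = 5.
K is a freebie; hence (4,2) = 1.
Cage c is given; hence (4,4) = 3.
Column 3 already has 5, so (5,3) = 4.
Cage j is given, so (5,4) = 2.
The two cells of cage g must have sum 5, leaving (3,3) = 3.
Cage i's pair has sum 6; hence (4,1) = 5.
4 is placed in column 3; hence (4,3) = 2.
2 is placed in row 4; hence (4,5) = 4.
Cage i's pair has sum 6; hence (5,1) = 1.
Row 5 already has 4, leaving (5,2) = 5.
Row 5 already has 5, so (5,5) = 3.
2 is placed in column 3, so (1,3) = 1.
Column 5 now contains 3, which forces (1,5) = 5.
The 3 cells of cage a must have sum 10, leaving (2,2) = 4.
4 is placed in row 2; hence (2,4) = 1.
Column 5 now contains 3, so (2,5) = 2.
The 3 cells of cage a must have sum 10, so (3,1) = 4.
Cage a needs sum 10, so (3,2) = 2.
Row 3 already has 4, so (3,4) = 5.
The 3 cells of cage h must have sum 8, so (3,5) = 1.
Column 1 now contains 4, so (1,1) = 2.
Column 2 already has 2, which forces (1,2) = 3.
Row 1 now contains 5; hence (1,4) = 4.
Row 2 now contains 2; hence (2,1) = 3.
Filled in: 2 3 1 4 5 / 3 4 5 1 2 / 4 2 3 5 1 / 5 1 2 3 4 / 1 5 4 2 3.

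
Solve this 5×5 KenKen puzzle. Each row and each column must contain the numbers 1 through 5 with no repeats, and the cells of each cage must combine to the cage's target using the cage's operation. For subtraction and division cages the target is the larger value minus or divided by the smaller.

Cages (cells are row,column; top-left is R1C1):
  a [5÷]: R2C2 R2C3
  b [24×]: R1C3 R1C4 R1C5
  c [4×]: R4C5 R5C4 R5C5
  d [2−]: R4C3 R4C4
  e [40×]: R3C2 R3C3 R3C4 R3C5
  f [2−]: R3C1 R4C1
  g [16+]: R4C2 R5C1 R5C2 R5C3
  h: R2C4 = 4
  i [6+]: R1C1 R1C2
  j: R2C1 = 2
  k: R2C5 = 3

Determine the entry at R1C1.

Cage j is given, so R2C1 = 2.
Cage h is a single given cell, so R2C4 = 4.
K is a freebie, leaving R2C5 = 3.
Row 3 needs a 3, and only R3C1 is open for it.
The only place for 3 in column 2 is R5C2.
Cage g needs sum 16; hence R4C2 = 4.
In row 4, 2 can only go at R4C5, so R4C5 = 2.
Column 5 now contains 2, so R1C5 = 4.
Cage c needs product 4, which forces R5C4 = 2.
Cage c has product 4; hence R5C5 = 1.
Cage b has product 24, so R1C3 = 2.
2 is placed in column 4; hence R1C4 = 3.
The 4 cells of cage e must have product 40, which forces R3C2 = 2.
Cage e has product 40, which forces R3C3 = 4.
The 4 cells of cage e must have product 40, leaving R3C4 = 1.
Column 5 now contains 1, leaving R3C5 = 5.
Column 4 already has 1, so R4C4 = 5.
Column 3 already has 4, which forces R5C3 = 5.
The two cells of cage a must have quotient 5, so R2C2 = 5.
Column 3 already has 5; hence R2C3 = 1.
5 is placed in row 4, which forces R4C1 = 1.
Cage d's pair has difference 2, which forces R4C3 = 3.
Row 5 already has 5, so R5C1 = 4.
Column 1 now contains 1, so R1C1 = 5.
Column 2 already has 5; hence R1C2 = 1.
Completed grid: 5 1 2 3 4 / 2 5 1 4 3 / 3 2 4 1 5 / 1 4 3 5 2 / 4 3 5 2 1.

5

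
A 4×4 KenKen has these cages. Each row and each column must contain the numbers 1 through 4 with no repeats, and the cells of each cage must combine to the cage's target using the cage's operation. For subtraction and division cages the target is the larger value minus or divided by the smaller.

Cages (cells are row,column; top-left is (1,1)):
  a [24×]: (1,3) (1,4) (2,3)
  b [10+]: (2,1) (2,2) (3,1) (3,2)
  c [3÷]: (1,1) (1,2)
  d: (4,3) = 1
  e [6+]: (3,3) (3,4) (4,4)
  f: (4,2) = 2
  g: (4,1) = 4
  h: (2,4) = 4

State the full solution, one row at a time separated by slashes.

H is a freebie, so (2,4) = 4.
Cage g is given, which forces (4,1) = 4.
F is a freebie; hence (4,2) = 2.
Cage d is given, so (4,3) = 1.
Row 4 now contains 1; hence (4,4) = 3.
Cage a needs product 24, which forces (1,3) = 4.
Column 4 already has 3, so (1,4) = 2.
Cage a needs product 24, so (2,3) = 3.
Cage b needs sum 10; hence (3,2) = 4.
Cage e has sum 6, so (3,3) = 2.
Cage e needs sum 6; hence (3,4) = 1.
Cage b has sum 10, leaving (2,1) = 2.
Row 2 already has 3, so (2,2) = 1.
Row 3 now contains 1; hence (3,1) = 3.
3 is placed in column 1, leaving (1,1) = 1.
Column 2 now contains 1, leaving (1,2) = 3.

1 3 4 2 / 2 1 3 4 / 3 4 2 1 / 4 2 1 3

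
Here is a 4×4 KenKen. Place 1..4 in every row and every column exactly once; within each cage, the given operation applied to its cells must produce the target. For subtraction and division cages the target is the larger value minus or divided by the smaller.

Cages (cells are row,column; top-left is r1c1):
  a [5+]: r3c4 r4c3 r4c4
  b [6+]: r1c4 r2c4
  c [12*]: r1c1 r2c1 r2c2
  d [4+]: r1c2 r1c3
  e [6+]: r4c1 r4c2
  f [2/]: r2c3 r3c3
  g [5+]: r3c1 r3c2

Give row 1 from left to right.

Row 4 needs a 3, and only r4c4 is open for it.
Cage a has sum 5, leaving r3c4 = 1.
The 3 cells of cage a must have sum 5; hence r4c3 = 1.
Cage d's pair has sum 4; hence r1c2 = 1.
Column 3 now contains 1, leaving r1c3 = 3.
In row 2, 1 can only go at r2c1, so r2c1 = 1.
Cage c needs product 12; hence r1c1 = 4.
Row 1 now contains 4, leaving r1c4 = 2.
Cage c has product 12; hence r2c2 = 3.
Column 4 already has 2, which forces r2c4 = 4.
Column 2 now contains 3, so r3c2 = 2.
2 is placed in row 3, leaving r3c3 = 4.
Column 1 now contains 4, so r4c1 = 2.
Column 2 now contains 2; hence r4c2 = 4.
4 is placed in row 2, which forces r2c3 = 2.
2 is placed in row 3, leaving r3c1 = 3.
Completed grid: 4 1 3 2 / 1 3 2 4 / 3 2 4 1 / 2 4 1 3.

4 1 3 2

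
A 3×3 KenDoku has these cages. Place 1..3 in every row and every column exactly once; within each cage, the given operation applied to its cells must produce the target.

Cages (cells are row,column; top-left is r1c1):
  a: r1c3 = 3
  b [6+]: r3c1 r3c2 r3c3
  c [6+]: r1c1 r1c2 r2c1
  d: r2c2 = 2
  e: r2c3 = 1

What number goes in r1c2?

A is a freebie; hence r1c3 = 3.
Cage d is given; hence r2c2 = 2.
Cage e is given, which forces r2c3 = 1.
Column 3 now contains 1, so r3c3 = 2.
Cage c needs sum 6, which forces r1c1 = 2.
Column 2 now contains 2, which forces r1c2 = 1.
Row 2 already has 1, leaving r2c1 = 3.
Column 1 already has 3, which forces r3c1 = 1.
Column 2 already has 1; hence r3c2 = 3.
Completed grid: 2 1 3 / 3 2 1 / 1 3 2.

1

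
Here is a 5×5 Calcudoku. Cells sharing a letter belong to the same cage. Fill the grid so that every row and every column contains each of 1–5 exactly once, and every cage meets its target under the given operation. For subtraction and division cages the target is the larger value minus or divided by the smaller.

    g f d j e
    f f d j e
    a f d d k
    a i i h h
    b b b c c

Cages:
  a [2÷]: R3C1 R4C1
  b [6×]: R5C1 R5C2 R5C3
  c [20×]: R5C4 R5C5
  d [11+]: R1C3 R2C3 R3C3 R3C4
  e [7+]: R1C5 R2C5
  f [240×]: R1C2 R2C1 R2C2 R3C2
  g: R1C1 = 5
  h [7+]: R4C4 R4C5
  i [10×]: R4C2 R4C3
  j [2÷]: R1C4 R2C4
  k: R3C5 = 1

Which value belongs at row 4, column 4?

G is a freebie, leaving R1C1 = 5.
Cage f has product 240, so R2C1 = 4.
Cage k is given, leaving R3C5 = 1.
1 is placed in row 3, which forces R3C1 = 2.
Cage a's pair has quotient 2, which forces R4C1 = 1.
Column 1 now contains 1, so R5C1 = 3.
Column 2 needs a 1, and only R5C2 is open for it.
Row 5 already has 1, so R5C3 = 2.
Cage d needs sum 11, so R3C3 = 4.
The 4 cells of cage d must have sum 11, which forces R3C4 = 3.
Cage i's pair has product 10, leaving R4C2 = 2.
Column 3 already has 2, which forces R4C3 = 5.
Row 4 now contains 5, leaving R4C4 = 4.
4 is placed in row 4, so R4C5 = 3.
Column 4 already has 4, leaving R5C4 = 5.
Row 5 already has 5, which forces R5C5 = 4.
Cage f needs product 240; hence R1C2 = 4.
Column 5 already has 4, so R1C5 = 2.
Cage f has product 240, leaving R2C2 = 3.
3 is placed in row 2; hence R2C3 = 1.
1 is placed in row 2; hence R2C4 = 2.
Column 5 already has 3, which forces R2C5 = 5.
3 is placed in row 3, leaving R3C2 = 5.
Column 3 now contains 1, so R1C3 = 3.
2 is placed in row 1, leaving R1C4 = 1.
The full grid is 5 4 3 1 2 / 4 3 1 2 5 / 2 5 4 3 1 / 1 2 5 4 3 / 3 1 2 5 4.

4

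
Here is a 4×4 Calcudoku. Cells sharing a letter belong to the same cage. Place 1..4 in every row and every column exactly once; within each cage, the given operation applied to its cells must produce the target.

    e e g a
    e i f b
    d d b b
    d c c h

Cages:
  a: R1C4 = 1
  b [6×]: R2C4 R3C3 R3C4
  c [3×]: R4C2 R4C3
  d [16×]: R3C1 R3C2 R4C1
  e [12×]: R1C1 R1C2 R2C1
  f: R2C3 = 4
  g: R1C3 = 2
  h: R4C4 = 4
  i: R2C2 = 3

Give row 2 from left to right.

1 3 4 2

Cage g is given, so R1C3 = 2.
Cage a is a single given cell, leaving R1C4 = 1.
I is a freebie; hence R2C2 = 3.
Cage f is given, leaving R2C3 = 4.
Row 2 now contains 3, so R2C4 = 2.
Column 4 already has 2, so R3C4 = 3.
3 is placed in column 2, leaving R4C2 = 1.
Row 4 now contains 1, leaving R4C3 = 3.
Cage h is a single given cell, leaving R4C4 = 4.
The 3 cells of cage e must have product 12, which forces R1C1 = 3.
3 is placed in column 2, which forces R1C2 = 4.
Row 2 now contains 2, so R2C1 = 1.
Cage d needs product 16, which forces R3C1 = 4.
The 3 cells of cage d must have product 16, which forces R3C2 = 2.
3 is placed in row 3, which forces R3C3 = 1.
Row 4 now contains 4; hence R4C1 = 2.
The full grid is 3 4 2 1 / 1 3 4 2 / 4 2 1 3 / 2 1 3 4.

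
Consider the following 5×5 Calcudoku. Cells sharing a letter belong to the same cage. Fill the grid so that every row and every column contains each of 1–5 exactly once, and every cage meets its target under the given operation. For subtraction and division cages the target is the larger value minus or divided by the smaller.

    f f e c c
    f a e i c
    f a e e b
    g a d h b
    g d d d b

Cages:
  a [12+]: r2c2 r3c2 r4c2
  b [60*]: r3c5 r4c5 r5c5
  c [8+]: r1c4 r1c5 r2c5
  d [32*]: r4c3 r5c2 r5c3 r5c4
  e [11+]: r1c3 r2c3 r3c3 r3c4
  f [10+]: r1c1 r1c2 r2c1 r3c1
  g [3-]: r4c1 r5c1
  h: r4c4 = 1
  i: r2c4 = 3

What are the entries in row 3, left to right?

Cage i is a single given cell; hence r2c4 = 3.
Cage d needs product 32, leaving r4c3 = 4.
H is a freebie, which forces r4c4 = 1.
Row 4 needs a 2, and only r4c1 is open for it.
Column 1 already has 2, so r5c1 = 5.
Cage f has sum 10, so r1c2 = 2.
Row 5 needs a 3, and only r5c5 is open for it.
The 3 cells of cage c must have sum 8, which forces r1c4 = 5.
Column 5 already has 3, leaving r1c5 = 1.
The 3 cells of cage c must have sum 8, which forces r2c5 = 2.
Column 4 now contains 5, leaving r3c4 = 2.
Cage b has product 60; hence r3c5 = 4.
Column 5 already has 3, leaving r4c5 = 5.
Column 4 already has 2, which forces r5c4 = 4.
Row 1 now contains 1, so r1c3 = 3.
Cage a needs sum 12, so r2c2 = 4.
Cage a has sum 12, which forces r3c2 = 5.
5 is placed in row 3, so r3c3 = 1.
Row 4 now contains 5, which forces r4c2 = 3.
Row 5 now contains 4; hence r5c2 = 1.
Cage d needs product 32, which forces r5c3 = 2.
3 is placed in row 1, which forces r1c1 = 4.
Row 2 now contains 4, so r2c1 = 1.
Column 3 now contains 1, leaving r2c3 = 5.
Row 3 now contains 1, so r3c1 = 3.
Filled in: 4 2 3 5 1 / 1 4 5 3 2 / 3 5 1 2 4 / 2 3 4 1 5 / 5 1 2 4 3.

3 5 1 2 4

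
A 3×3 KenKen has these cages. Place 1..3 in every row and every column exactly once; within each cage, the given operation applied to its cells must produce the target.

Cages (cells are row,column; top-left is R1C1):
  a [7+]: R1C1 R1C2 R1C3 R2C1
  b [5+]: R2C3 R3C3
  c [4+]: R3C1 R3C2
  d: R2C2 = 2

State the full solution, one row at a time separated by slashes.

The 4 cells of cage a must have sum 7, leaving R2C1 = 1.
D is a freebie, which forces R2C2 = 2.
2 is placed in row 2, which forces R2C3 = 3.
Column 1 already has 1, which forces R3C1 = 3.
Row 3 now contains 3, leaving R3C2 = 1.
Column 3 now contains 3; hence R3C3 = 2.
3 is placed in column 1, which forces R1C1 = 2.
1 is placed in column 2, leaving R1C2 = 3.
Column 3 already has 2; hence R1C3 = 1.

2 3 1 / 1 2 3 / 3 1 2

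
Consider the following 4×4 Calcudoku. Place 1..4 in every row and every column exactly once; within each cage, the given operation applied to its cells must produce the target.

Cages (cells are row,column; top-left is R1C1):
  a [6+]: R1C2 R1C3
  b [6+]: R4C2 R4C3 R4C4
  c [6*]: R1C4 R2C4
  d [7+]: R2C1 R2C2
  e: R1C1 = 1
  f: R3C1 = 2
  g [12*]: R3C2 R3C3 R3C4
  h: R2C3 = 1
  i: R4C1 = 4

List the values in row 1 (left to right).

1 2 4 3

Cage e is a single given cell, leaving R1C1 = 1.
H is a freebie; hence R2C3 = 1.
Cage f is given, leaving R3C1 = 2.
Cage i is a single given cell, which forces R4C1 = 4.
Column 1 already has 4, which forces R2C1 = 3.
Cage d needs two cells with sum 7; hence R2C2 = 4.
Row 2 now contains 3, which forces R2C4 = 2.
Column 2 now contains 4, leaving R1C2 = 2.
Cage a's pair has sum 6; hence R1C3 = 4.
Column 4 now contains 2, which forces R1C4 = 3.
Column 3 already has 4; hence R3C3 = 3.
Column 3 now contains 3, which forces R4C3 = 2.
Column 4 already has 3; hence R4C4 = 1.
Row 3 now contains 3, which forces R3C2 = 1.
Column 4 now contains 1, leaving R3C4 = 4.
1 is placed in row 4, which forces R4C2 = 3.
The full grid is 1 2 4 3 / 3 4 1 2 / 2 1 3 4 / 4 3 2 1.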